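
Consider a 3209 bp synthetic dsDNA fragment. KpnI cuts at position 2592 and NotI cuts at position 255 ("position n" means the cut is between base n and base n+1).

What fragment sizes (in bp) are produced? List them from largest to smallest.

2337, 617, 255 bp

Combined cut positions (sorted): 255, 2592.
Linear molecule, 2 cuts → 3 fragments:
  255 − 0 = 255 bp
  2592 − 255 = 2337 bp
  3209 − 2592 = 617 bp
Sorted largest to smallest: 2337, 617, 255 bp.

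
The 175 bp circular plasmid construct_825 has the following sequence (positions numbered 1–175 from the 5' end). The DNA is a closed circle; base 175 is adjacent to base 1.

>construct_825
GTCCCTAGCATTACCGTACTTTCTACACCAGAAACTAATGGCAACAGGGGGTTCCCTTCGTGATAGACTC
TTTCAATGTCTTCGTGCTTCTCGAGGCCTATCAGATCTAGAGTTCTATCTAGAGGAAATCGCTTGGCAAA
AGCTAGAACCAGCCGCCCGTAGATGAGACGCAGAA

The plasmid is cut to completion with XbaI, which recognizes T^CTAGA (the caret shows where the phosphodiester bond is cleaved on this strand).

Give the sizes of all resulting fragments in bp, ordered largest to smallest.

XbaI sites (TCTAGA) start at positions 106, 118.
XbaI cuts after the first base of each site, so after positions 106, 118.
Circular molecule, 2 cuts → 2 fragments:
  107–118 → 12 bp
  119–175 then 1–106 → 57 + 106 = 163 bp
Sorted largest to smallest: 163, 12 bp.

163, 12 bp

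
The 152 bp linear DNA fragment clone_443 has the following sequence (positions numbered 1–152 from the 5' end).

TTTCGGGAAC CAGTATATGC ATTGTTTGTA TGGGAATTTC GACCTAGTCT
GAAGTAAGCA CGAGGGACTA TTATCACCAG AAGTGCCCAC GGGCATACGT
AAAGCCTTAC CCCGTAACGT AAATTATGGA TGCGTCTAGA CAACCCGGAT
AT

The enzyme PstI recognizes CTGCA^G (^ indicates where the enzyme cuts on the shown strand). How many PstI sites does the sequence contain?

0

No occurrence of CTGCAG is present in the sequence.
PstI does not cut: 0 sites.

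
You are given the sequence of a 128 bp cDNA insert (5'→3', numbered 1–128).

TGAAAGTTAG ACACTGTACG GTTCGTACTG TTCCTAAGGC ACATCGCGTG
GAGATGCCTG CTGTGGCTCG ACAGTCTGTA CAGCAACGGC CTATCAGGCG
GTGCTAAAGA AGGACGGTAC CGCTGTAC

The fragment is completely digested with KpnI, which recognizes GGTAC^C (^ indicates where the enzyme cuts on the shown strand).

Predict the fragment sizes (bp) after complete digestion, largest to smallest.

120, 8 bp

The KpnI site (GGTACC) starts at position 116.
KpnI cuts after base 5 of each site (before the last base), so after position 120.
Linear molecule, 1 cut → 2 fragments:
  1–120 → 120 bp
  121–128 → 8 bp
Sorted largest to smallest: 120, 8 bp.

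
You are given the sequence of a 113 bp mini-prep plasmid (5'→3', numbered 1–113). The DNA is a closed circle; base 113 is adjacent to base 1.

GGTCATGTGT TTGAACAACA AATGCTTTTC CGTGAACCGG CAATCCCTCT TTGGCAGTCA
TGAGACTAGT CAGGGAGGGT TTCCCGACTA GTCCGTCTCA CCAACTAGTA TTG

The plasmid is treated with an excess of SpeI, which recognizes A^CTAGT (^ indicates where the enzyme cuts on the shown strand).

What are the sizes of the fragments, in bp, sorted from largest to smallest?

SpeI sites (ACTAGT) start at positions 65, 87, 104.
SpeI cuts after the first base of each site, so after positions 65, 87, 104.
Circular molecule, 3 cuts → 3 fragments:
  66–87 → 22 bp
  88–104 → 17 bp
  105–113 then 1–65 → 9 + 65 = 74 bp
Sorted largest to smallest: 74, 22, 17 bp.

74, 22, 17 bp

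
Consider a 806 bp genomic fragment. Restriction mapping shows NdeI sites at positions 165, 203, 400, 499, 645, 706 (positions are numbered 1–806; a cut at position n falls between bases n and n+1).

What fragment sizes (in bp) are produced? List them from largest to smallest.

197, 165, 146, 100, 99, 61, 38 bp

Linear molecule, 6 cuts → 7 fragments:
  165 − 0 = 165 bp
  203 − 165 = 38 bp
  400 − 203 = 197 bp
  499 − 400 = 99 bp
  645 − 499 = 146 bp
  706 − 645 = 61 bp
  806 − 706 = 100 bp
Sorted largest to smallest: 197, 165, 146, 100, 99, 61, 38 bp.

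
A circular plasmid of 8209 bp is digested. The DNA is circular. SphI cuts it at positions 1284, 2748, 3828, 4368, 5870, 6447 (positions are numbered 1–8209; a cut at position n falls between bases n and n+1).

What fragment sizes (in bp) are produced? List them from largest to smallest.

3046, 1502, 1464, 1080, 577, 540 bp

Circular molecule, 6 cuts → 6 fragments:
  2748 − 1284 = 1464 bp
  3828 − 2748 = 1080 bp
  4368 − 3828 = 540 bp
  5870 − 4368 = 1502 bp
  6447 − 5870 = 577 bp
  wrap: 8209 − 6447 + 1284 = 3046 bp
Sorted largest to smallest: 3046, 1502, 1464, 1080, 577, 540 bp.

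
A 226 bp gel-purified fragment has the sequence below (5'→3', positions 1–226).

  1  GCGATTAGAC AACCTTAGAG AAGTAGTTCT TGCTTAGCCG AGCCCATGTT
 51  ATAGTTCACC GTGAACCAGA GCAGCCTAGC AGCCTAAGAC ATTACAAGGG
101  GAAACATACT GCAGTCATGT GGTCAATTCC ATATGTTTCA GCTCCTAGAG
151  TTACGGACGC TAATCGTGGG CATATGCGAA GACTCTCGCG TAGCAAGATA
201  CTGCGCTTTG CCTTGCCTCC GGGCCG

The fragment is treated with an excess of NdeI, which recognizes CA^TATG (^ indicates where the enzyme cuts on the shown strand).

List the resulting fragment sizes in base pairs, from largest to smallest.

NdeI sites (CATATG) start at positions 130, 171.
NdeI cuts after base 2 of each site, so after positions 131, 172.
Linear molecule, 2 cuts → 3 fragments:
  1–131 → 131 bp
  132–172 → 41 bp
  173–226 → 54 bp
Sorted largest to smallest: 131, 54, 41 bp.

131, 54, 41 bp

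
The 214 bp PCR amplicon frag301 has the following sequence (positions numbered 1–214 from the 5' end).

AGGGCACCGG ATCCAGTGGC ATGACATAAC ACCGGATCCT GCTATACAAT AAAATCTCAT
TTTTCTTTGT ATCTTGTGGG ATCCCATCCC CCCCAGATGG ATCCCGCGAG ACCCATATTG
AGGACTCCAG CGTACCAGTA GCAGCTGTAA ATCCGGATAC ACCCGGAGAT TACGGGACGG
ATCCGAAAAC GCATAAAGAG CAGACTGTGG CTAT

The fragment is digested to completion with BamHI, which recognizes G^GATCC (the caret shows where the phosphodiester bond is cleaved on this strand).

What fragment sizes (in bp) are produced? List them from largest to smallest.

80, 45, 35, 25, 20, 9 bp

BamHI sites (GGATCC) start at positions 9, 34, 79, 99, 179.
BamHI cuts after the first base of each site, so after positions 9, 34, 79, 99, 179.
Linear molecule, 5 cuts → 6 fragments:
  1–9 → 9 bp
  10–34 → 25 bp
  35–79 → 45 bp
  80–99 → 20 bp
  100–179 → 80 bp
  180–214 → 35 bp
Sorted largest to smallest: 80, 45, 35, 25, 20, 9 bp.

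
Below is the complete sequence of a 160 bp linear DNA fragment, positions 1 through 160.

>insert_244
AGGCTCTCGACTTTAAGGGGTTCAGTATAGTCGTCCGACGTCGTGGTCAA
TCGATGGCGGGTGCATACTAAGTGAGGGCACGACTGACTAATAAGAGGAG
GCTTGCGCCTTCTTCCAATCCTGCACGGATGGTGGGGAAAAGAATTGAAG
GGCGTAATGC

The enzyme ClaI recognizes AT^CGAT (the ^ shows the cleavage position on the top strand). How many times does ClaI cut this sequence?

ATCGAT occurs starting at position 50.
ClaI cuts at 1 site.

1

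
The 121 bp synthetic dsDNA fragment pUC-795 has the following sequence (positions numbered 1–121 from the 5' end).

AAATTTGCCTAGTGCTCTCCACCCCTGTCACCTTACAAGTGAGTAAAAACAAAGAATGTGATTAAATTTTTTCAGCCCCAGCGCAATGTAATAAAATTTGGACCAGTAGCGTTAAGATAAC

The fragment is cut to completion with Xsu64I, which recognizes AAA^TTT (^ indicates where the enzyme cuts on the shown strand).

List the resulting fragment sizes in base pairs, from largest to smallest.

63, 30, 25, 3 bp

Xsu64I sites (AAATTT) start at positions 1, 64, 94.
Xsu64I cuts after base 3 of each site, so after positions 3, 66, 96.
Linear molecule, 3 cuts → 4 fragments:
  1–3 → 3 bp
  4–66 → 63 bp
  67–96 → 30 bp
  97–121 → 25 bp
Sorted largest to smallest: 63, 30, 25, 3 bp.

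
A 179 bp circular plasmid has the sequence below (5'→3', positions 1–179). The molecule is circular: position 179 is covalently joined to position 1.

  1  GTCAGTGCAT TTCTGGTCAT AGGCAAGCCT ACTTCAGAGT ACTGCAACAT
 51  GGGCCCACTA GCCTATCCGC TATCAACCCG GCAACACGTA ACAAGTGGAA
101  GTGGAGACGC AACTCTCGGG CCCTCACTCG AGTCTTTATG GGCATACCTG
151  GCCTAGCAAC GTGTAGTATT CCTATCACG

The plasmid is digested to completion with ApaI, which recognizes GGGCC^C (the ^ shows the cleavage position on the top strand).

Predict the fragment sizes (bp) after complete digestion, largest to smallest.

112, 67 bp

ApaI sites (GGGCCC) start at positions 51, 118.
ApaI cuts after base 5 of each site (before the last base), so after positions 55, 122.
Circular molecule, 2 cuts → 2 fragments:
  56–122 → 67 bp
  123–179 then 1–55 → 57 + 55 = 112 bp
Sorted largest to smallest: 112, 67 bp.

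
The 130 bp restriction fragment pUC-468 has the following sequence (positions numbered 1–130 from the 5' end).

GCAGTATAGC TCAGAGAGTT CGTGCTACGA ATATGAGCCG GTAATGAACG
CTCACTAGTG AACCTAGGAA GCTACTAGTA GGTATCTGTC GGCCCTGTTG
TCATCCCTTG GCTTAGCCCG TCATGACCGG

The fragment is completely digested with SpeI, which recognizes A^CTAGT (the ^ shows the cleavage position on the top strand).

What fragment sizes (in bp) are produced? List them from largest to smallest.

56, 54, 20 bp

SpeI sites (ACTAGT) start at positions 54, 74.
SpeI cuts after the first base of each site, so after positions 54, 74.
Linear molecule, 2 cuts → 3 fragments:
  1–54 → 54 bp
  55–74 → 20 bp
  75–130 → 56 bp
Sorted largest to smallest: 56, 54, 20 bp.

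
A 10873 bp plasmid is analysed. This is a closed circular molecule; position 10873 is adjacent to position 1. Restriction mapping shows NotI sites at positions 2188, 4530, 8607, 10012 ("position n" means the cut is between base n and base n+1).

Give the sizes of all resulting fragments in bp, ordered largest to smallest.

Circular molecule, 4 cuts → 4 fragments:
  4530 − 2188 = 2342 bp
  8607 − 4530 = 4077 bp
  10012 − 8607 = 1405 bp
  wrap: 10873 − 10012 + 2188 = 3049 bp
Sorted largest to smallest: 4077, 3049, 2342, 1405 bp.

4077, 3049, 2342, 1405 bp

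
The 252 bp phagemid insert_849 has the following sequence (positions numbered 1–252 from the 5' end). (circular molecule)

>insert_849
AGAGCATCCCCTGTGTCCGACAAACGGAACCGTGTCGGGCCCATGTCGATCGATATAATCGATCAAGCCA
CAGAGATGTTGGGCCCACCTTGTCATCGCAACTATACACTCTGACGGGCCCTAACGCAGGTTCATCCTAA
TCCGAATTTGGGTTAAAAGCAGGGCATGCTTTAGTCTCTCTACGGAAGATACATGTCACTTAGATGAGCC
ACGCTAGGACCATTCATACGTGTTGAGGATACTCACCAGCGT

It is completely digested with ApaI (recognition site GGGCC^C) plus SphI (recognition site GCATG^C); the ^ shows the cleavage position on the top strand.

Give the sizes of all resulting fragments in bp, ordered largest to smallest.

125, 48, 44, 35 bp

ApaI sites (GGGCCC) start at positions 37, 81, 116.
ApaI cuts after base 5 of each site (before the last base), so after positions 41, 85, 120.
The SphI site (GCATGC) starts at position 164.
SphI cuts after base 5 of each site (before the last base), so after position 168.
Combined cut positions: 41, 85, 120, 168.
Circular molecule, 4 cuts → 4 fragments:
  42–85 → 44 bp
  86–120 → 35 bp
  121–168 → 48 bp
  169–252 then 1–41 → 84 + 41 = 125 bp
Sorted largest to smallest: 125, 48, 44, 35 bp.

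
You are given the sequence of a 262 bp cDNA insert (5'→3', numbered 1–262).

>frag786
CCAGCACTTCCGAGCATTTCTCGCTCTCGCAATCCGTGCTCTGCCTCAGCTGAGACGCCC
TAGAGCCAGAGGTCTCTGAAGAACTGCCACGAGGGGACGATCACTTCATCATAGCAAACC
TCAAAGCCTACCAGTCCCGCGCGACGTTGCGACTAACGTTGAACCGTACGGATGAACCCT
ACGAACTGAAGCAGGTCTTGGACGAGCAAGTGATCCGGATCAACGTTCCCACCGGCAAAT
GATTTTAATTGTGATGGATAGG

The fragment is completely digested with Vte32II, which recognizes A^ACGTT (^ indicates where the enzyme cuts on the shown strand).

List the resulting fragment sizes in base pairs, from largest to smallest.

Vte32II sites (AACGTT) start at positions 155, 222.
Vte32II cuts after the first base of each site, so after positions 155, 222.
Linear molecule, 2 cuts → 3 fragments:
  1–155 → 155 bp
  156–222 → 67 bp
  223–262 → 40 bp
Sorted largest to smallest: 155, 67, 40 bp.

155, 67, 40 bp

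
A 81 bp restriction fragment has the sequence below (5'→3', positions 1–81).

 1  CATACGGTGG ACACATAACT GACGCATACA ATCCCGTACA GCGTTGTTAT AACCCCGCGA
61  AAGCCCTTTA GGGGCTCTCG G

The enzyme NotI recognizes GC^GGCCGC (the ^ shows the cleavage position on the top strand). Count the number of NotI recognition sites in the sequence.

0

No occurrence of GCGGCCGC is present in the sequence.
NotI does not cut: 0 sites.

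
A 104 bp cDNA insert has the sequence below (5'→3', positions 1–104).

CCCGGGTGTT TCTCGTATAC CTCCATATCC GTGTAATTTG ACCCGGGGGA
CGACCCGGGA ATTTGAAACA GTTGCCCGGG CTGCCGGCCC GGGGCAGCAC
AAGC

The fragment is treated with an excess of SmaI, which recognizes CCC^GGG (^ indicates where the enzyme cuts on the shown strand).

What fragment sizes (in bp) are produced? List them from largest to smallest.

41, 21, 14, 13, 12, 3 bp

SmaI sites (CCCGGG) start at positions 1, 42, 54, 75, 88.
SmaI cuts after base 3 of each site, so after positions 3, 44, 56, 77, 90.
Linear molecule, 5 cuts → 6 fragments:
  1–3 → 3 bp
  4–44 → 41 bp
  45–56 → 12 bp
  57–77 → 21 bp
  78–90 → 13 bp
  91–104 → 14 bp
Sorted largest to smallest: 41, 21, 14, 13, 12, 3 bp.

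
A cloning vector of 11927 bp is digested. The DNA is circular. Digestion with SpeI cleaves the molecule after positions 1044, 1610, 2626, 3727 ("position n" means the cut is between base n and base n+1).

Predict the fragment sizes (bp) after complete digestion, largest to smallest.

9244, 1101, 1016, 566 bp

Circular molecule, 4 cuts → 4 fragments:
  1610 − 1044 = 566 bp
  2626 − 1610 = 1016 bp
  3727 − 2626 = 1101 bp
  wrap: 11927 − 3727 + 1044 = 9244 bp
Sorted largest to smallest: 9244, 1101, 1016, 566 bp.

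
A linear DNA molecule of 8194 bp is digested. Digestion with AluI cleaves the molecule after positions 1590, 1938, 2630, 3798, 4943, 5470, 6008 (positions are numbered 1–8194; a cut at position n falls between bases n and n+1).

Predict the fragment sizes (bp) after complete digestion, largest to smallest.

Linear molecule, 7 cuts → 8 fragments:
  1590 − 0 = 1590 bp
  1938 − 1590 = 348 bp
  2630 − 1938 = 692 bp
  3798 − 2630 = 1168 bp
  4943 − 3798 = 1145 bp
  5470 − 4943 = 527 bp
  6008 − 5470 = 538 bp
  8194 − 6008 = 2186 bp
Sorted largest to smallest: 2186, 1590, 1168, 1145, 692, 538, 527, 348 bp.

2186, 1590, 1168, 1145, 692, 538, 527, 348 bp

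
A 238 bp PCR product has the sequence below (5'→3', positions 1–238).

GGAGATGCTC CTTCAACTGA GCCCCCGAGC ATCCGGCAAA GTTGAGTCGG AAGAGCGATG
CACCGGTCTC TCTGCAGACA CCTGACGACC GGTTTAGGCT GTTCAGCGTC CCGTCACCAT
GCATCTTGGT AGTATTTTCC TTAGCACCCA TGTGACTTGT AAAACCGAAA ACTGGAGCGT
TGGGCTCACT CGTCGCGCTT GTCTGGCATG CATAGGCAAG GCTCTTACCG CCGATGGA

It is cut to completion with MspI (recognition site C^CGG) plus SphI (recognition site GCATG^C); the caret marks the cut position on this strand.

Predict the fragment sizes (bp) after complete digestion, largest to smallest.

121, 33, 30, 28, 26 bp

MspI sites (CCGG) start at positions 33, 63, 89.
MspI cuts after the first base of each site, so after positions 33, 63, 89.
The SphI site (GCATGC) starts at position 206.
SphI cuts after base 5 of each site (before the last base), so after position 210.
Combined cut positions: 33, 63, 89, 210.
Linear molecule, 4 cuts → 5 fragments:
  1–33 → 33 bp
  34–63 → 30 bp
  64–89 → 26 bp
  90–210 → 121 bp
  211–238 → 28 bp
Sorted largest to smallest: 121, 33, 30, 28, 26 bp.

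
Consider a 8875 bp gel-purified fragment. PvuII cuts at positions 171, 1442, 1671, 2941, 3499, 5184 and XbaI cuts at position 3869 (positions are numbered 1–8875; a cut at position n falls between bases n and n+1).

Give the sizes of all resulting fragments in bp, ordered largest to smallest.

3691, 1315, 1271, 1270, 558, 370, 229, 171 bp

Combined cut positions (sorted): 171, 1442, 1671, 2941, 3499, 3869, 5184.
Linear molecule, 7 cuts → 8 fragments:
  171 − 0 = 171 bp
  1442 − 171 = 1271 bp
  1671 − 1442 = 229 bp
  2941 − 1671 = 1270 bp
  3499 − 2941 = 558 bp
  3869 − 3499 = 370 bp
  5184 − 3869 = 1315 bp
  8875 − 5184 = 3691 bp
Sorted largest to smallest: 3691, 1315, 1271, 1270, 558, 370, 229, 171 bp.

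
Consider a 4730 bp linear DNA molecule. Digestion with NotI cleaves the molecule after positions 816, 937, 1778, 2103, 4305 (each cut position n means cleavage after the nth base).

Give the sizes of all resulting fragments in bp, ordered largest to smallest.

2202, 841, 816, 425, 325, 121 bp

Linear molecule, 5 cuts → 6 fragments:
  816 − 0 = 816 bp
  937 − 816 = 121 bp
  1778 − 937 = 841 bp
  2103 − 1778 = 325 bp
  4305 − 2103 = 2202 bp
  4730 − 4305 = 425 bp
Sorted largest to smallest: 2202, 841, 816, 425, 325, 121 bp.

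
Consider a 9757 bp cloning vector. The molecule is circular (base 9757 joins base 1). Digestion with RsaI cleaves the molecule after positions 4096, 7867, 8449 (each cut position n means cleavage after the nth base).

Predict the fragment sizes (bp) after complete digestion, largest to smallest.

5404, 3771, 582 bp

Circular molecule, 3 cuts → 3 fragments:
  7867 − 4096 = 3771 bp
  8449 − 7867 = 582 bp
  wrap: 9757 − 8449 + 4096 = 5404 bp
Sorted largest to smallest: 5404, 3771, 582 bp.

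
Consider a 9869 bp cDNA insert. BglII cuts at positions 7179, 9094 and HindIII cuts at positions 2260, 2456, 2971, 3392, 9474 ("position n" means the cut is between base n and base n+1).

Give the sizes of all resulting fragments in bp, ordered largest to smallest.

Combined cut positions (sorted): 2260, 2456, 2971, 3392, 7179, 9094, 9474.
Linear molecule, 7 cuts → 8 fragments:
  2260 − 0 = 2260 bp
  2456 − 2260 = 196 bp
  2971 − 2456 = 515 bp
  3392 − 2971 = 421 bp
  7179 − 3392 = 3787 bp
  9094 − 7179 = 1915 bp
  9474 − 9094 = 380 bp
  9869 − 9474 = 395 bp
Sorted largest to smallest: 3787, 2260, 1915, 515, 421, 395, 380, 196 bp.

3787, 2260, 1915, 515, 421, 395, 380, 196 bp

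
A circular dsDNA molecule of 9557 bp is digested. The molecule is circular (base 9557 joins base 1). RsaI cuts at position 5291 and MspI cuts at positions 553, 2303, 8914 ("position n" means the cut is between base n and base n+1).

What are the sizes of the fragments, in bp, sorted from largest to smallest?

3623, 2988, 1750, 1196 bp

Combined cut positions (sorted): 553, 2303, 5291, 8914.
Circular molecule, 4 cuts → 4 fragments:
  2303 − 553 = 1750 bp
  5291 − 2303 = 2988 bp
  8914 − 5291 = 3623 bp
  wrap: 9557 − 8914 + 553 = 1196 bp
Sorted largest to smallest: 3623, 2988, 1750, 1196 bp.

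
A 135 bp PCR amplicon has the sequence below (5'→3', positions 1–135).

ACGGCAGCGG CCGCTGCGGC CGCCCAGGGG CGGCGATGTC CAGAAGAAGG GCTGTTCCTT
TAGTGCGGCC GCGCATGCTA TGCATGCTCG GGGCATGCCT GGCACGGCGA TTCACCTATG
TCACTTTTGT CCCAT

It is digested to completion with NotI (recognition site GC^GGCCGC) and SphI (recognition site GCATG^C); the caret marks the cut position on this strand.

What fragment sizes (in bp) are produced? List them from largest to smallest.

49, 38, 11, 11, 9, 9, 8 bp

NotI sites (GCGGCCGC) start at positions 7, 16, 65.
NotI cuts after base 2 of each site, so after positions 8, 17, 66.
SphI sites (GCATGC) start at positions 73, 82, 93.
SphI cuts after base 5 of each site (before the last base), so after positions 77, 86, 97.
Combined cut positions: 8, 17, 66, 77, 86, 97.
Linear molecule, 6 cuts → 7 fragments:
  1–8 → 8 bp
  9–17 → 9 bp
  18–66 → 49 bp
  67–77 → 11 bp
  78–86 → 9 bp
  87–97 → 11 bp
  98–135 → 38 bp
Sorted largest to smallest: 49, 38, 11, 11, 9, 9, 8 bp.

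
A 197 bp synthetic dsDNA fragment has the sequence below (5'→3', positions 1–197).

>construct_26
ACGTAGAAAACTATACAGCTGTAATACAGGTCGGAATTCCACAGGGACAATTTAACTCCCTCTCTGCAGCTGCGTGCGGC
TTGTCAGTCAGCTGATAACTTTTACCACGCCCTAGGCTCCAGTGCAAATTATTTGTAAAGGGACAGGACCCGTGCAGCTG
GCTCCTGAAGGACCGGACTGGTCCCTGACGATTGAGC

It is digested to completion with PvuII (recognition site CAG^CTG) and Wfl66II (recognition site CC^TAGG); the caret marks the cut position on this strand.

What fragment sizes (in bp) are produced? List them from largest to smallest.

PvuII sites (CAGCTG) start at positions 16, 67, 89, 155.
PvuII cuts after base 3 of each site, so after positions 18, 69, 91, 157.
The Wfl66II site (CCTAGG) starts at position 111.
Wfl66II cuts after base 2 of each site, so after position 112.
Combined cut positions: 18, 69, 91, 112, 157.
Linear molecule, 5 cuts → 6 fragments:
  1–18 → 18 bp
  19–69 → 51 bp
  70–91 → 22 bp
  92–112 → 21 bp
  113–157 → 45 bp
  158–197 → 40 bp
Sorted largest to smallest: 51, 45, 40, 22, 21, 18 bp.

51, 45, 40, 22, 21, 18 bp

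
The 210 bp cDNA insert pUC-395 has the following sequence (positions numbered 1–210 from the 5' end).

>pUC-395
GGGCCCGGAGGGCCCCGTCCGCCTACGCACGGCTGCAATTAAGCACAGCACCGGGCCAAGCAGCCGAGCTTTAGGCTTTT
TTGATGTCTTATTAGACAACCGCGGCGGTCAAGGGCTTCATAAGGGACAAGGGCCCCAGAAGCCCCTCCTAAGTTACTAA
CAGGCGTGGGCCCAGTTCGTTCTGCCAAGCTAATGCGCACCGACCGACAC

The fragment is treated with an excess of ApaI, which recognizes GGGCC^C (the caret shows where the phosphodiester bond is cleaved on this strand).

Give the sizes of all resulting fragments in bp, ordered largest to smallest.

ApaI sites (GGGCCC) start at positions 1, 10, 131, 168.
ApaI cuts after base 5 of each site (before the last base), so after positions 5, 14, 135, 172.
Linear molecule, 4 cuts → 5 fragments:
  1–5 → 5 bp
  6–14 → 9 bp
  15–135 → 121 bp
  136–172 → 37 bp
  173–210 → 38 bp
Sorted largest to smallest: 121, 38, 37, 9, 5 bp.

121, 38, 37, 9, 5 bp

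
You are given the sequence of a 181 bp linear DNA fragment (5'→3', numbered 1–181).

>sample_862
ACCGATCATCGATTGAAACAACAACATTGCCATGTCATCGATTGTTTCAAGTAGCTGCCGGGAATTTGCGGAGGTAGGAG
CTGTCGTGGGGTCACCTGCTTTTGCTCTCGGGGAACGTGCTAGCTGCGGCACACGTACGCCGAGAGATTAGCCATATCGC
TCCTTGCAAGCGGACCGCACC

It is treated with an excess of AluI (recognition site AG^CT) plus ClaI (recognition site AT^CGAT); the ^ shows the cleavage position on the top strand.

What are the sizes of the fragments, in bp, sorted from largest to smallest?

AluI sites (AGCT) start at positions 53, 79, 122.
AluI cuts after base 2 of each site, so after positions 54, 80, 123.
ClaI sites (ATCGAT) start at positions 8, 37.
ClaI cuts after base 2 of each site, so after positions 9, 38.
Combined cut positions: 9, 38, 54, 80, 123.
Linear molecule, 5 cuts → 6 fragments:
  1–9 → 9 bp
  10–38 → 29 bp
  39–54 → 16 bp
  55–80 → 26 bp
  81–123 → 43 bp
  124–181 → 58 bp
Sorted largest to smallest: 58, 43, 29, 26, 16, 9 bp.

58, 43, 29, 26, 16, 9 bp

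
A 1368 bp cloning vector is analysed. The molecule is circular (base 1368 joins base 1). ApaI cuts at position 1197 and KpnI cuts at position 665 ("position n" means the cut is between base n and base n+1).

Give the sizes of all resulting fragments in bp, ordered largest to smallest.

Combined cut positions (sorted): 665, 1197.
Circular molecule, 2 cuts → 2 fragments:
  1197 − 665 = 532 bp
  wrap: 1368 − 1197 + 665 = 836 bp
Sorted largest to smallest: 836, 532 bp.

836, 532 bp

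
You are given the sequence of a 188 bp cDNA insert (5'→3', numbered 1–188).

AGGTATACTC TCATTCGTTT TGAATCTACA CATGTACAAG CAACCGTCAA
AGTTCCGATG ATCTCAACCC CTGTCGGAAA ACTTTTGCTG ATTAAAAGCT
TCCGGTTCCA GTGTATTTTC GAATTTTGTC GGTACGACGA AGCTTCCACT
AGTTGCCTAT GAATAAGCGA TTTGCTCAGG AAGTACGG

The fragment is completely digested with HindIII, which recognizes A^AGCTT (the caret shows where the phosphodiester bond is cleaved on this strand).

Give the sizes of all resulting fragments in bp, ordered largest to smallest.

HindIII sites (AAGCTT) start at positions 96, 140.
HindIII cuts after the first base of each site, so after positions 96, 140.
Linear molecule, 2 cuts → 3 fragments:
  1–96 → 96 bp
  97–140 → 44 bp
  141–188 → 48 bp
Sorted largest to smallest: 96, 48, 44 bp.

96, 48, 44 bp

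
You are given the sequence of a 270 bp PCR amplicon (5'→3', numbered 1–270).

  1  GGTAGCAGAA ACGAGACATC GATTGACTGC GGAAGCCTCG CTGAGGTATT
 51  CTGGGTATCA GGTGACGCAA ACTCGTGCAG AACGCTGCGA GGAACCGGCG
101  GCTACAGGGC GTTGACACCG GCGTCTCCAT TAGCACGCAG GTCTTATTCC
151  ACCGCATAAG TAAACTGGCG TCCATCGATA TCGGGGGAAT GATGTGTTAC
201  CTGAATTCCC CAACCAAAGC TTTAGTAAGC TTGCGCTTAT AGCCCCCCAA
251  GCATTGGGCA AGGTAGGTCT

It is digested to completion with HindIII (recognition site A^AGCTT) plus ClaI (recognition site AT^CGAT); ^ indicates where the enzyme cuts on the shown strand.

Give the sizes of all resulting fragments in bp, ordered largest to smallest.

HindIII sites (AAGCTT) start at positions 217, 227.
HindIII cuts after the first base of each site, so after positions 217, 227.
ClaI sites (ATCGAT) start at positions 18, 174.
ClaI cuts after base 2 of each site, so after positions 19, 175.
Combined cut positions: 19, 175, 217, 227.
Linear molecule, 4 cuts → 5 fragments:
  1–19 → 19 bp
  20–175 → 156 bp
  176–217 → 42 bp
  218–227 → 10 bp
  228–270 → 43 bp
Sorted largest to smallest: 156, 43, 42, 19, 10 bp.

156, 43, 42, 19, 10 bp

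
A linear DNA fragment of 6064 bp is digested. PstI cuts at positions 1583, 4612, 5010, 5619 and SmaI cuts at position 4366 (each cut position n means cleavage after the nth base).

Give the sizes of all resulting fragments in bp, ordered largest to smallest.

2783, 1583, 609, 445, 398, 246 bp

Combined cut positions (sorted): 1583, 4366, 4612, 5010, 5619.
Linear molecule, 5 cuts → 6 fragments:
  1583 − 0 = 1583 bp
  4366 − 1583 = 2783 bp
  4612 − 4366 = 246 bp
  5010 − 4612 = 398 bp
  5619 − 5010 = 609 bp
  6064 − 5619 = 445 bp
Sorted largest to smallest: 2783, 1583, 609, 445, 398, 246 bp.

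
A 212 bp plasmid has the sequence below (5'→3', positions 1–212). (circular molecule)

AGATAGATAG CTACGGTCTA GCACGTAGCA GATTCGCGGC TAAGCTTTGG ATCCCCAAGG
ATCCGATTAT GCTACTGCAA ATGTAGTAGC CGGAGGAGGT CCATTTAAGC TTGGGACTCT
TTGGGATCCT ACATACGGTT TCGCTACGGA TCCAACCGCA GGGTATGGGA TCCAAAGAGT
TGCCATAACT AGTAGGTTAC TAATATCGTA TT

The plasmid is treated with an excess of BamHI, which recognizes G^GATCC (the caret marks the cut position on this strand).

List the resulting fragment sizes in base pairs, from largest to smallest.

93, 65, 24, 20, 10 bp

BamHI sites (GGATCC) start at positions 49, 59, 124, 148, 168.
BamHI cuts after the first base of each site, so after positions 49, 59, 124, 148, 168.
Circular molecule, 5 cuts → 5 fragments:
  50–59 → 10 bp
  60–124 → 65 bp
  125–148 → 24 bp
  149–168 → 20 bp
  169–212 then 1–49 → 44 + 49 = 93 bp
Sorted largest to smallest: 93, 65, 24, 20, 10 bp.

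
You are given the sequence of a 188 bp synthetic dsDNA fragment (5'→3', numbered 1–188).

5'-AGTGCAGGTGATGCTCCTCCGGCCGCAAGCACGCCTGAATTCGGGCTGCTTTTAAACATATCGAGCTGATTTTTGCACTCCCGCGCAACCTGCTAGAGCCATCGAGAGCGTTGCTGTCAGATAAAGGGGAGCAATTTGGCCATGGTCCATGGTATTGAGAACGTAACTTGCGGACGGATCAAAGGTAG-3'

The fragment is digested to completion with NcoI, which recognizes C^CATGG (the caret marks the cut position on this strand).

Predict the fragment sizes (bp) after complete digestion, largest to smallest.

NcoI sites (CCATGG) start at positions 140, 147.
NcoI cuts after the first base of each site, so after positions 140, 147.
Linear molecule, 2 cuts → 3 fragments:
  1–140 → 140 bp
  141–147 → 7 bp
  148–188 → 41 bp
Sorted largest to smallest: 140, 41, 7 bp.

140, 41, 7 bp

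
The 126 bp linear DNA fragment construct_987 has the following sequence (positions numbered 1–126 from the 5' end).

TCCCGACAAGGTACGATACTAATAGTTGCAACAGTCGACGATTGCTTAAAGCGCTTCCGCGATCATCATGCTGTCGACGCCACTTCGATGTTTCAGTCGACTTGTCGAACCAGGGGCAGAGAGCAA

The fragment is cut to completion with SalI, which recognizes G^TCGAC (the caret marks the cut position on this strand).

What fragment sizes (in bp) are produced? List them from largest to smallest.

39, 34, 30, 23 bp

SalI sites (GTCGAC) start at positions 34, 73, 96.
SalI cuts after the first base of each site, so after positions 34, 73, 96.
Linear molecule, 3 cuts → 4 fragments:
  1–34 → 34 bp
  35–73 → 39 bp
  74–96 → 23 bp
  97–126 → 30 bp
Sorted largest to smallest: 39, 34, 30, 23 bp.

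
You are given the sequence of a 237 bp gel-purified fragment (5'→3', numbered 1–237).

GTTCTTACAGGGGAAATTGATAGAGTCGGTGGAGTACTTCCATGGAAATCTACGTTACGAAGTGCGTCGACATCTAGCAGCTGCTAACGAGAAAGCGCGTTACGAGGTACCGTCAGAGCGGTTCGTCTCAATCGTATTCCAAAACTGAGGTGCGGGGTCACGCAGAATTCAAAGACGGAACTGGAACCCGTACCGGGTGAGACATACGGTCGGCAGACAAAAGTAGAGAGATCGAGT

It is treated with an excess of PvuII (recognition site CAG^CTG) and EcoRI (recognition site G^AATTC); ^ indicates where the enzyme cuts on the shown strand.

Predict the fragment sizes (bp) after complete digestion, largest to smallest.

85, 80, 72 bp

The PvuII site (CAGCTG) starts at position 78.
PvuII cuts after base 3 of each site, so after position 80.
The EcoRI site (GAATTC) starts at position 165.
EcoRI cuts after the first base of each site, so after position 165.
Combined cut positions: 80, 165.
Linear molecule, 2 cuts → 3 fragments:
  1–80 → 80 bp
  81–165 → 85 bp
  166–237 → 72 bp
Sorted largest to smallest: 85, 80, 72 bp.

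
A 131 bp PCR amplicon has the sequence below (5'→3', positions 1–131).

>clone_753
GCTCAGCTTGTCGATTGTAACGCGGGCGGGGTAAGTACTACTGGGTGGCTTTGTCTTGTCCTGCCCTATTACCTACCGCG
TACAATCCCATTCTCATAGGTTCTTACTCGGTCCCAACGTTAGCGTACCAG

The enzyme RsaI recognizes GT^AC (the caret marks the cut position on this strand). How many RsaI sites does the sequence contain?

3

GTAC occurs starting at positions 35, 80, 125.
RsaI cuts at 3 sites.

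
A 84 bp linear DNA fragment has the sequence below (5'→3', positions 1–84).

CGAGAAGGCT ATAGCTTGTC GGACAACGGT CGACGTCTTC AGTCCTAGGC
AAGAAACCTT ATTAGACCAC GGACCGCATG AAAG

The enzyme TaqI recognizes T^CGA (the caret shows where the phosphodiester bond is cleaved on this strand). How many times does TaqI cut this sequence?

TCGA occurs starting at position 30.
TaqI cuts at 1 site.

1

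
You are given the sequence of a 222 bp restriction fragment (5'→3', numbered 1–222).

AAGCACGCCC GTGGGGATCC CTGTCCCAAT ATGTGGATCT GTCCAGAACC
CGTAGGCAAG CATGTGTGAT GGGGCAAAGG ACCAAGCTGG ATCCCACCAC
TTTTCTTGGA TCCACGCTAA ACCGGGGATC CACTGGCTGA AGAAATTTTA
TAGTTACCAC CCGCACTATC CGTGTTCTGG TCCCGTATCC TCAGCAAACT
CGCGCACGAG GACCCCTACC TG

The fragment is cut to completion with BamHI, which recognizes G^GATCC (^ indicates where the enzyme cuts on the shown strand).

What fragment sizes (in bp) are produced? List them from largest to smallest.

BamHI sites (GGATCC) start at positions 15, 89, 108, 126.
BamHI cuts after the first base of each site, so after positions 15, 89, 108, 126.
Linear molecule, 4 cuts → 5 fragments:
  1–15 → 15 bp
  16–89 → 74 bp
  90–108 → 19 bp
  109–126 → 18 bp
  127–222 → 96 bp
Sorted largest to smallest: 96, 74, 19, 18, 15 bp.

96, 74, 19, 18, 15 bp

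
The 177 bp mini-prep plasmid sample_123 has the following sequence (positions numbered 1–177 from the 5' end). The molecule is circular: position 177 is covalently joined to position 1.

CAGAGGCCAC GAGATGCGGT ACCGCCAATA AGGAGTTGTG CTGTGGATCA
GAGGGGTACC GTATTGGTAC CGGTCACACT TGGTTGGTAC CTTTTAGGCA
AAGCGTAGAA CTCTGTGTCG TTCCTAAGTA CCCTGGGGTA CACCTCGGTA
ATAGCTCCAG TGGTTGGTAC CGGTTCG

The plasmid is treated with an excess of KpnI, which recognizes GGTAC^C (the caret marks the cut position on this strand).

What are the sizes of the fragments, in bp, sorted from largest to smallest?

80, 37, 29, 20, 11 bp

KpnI sites (GGTACC) start at positions 18, 55, 66, 86, 166.
KpnI cuts after base 5 of each site (before the last base), so after positions 22, 59, 70, 90, 170.
Circular molecule, 5 cuts → 5 fragments:
  23–59 → 37 bp
  60–70 → 11 bp
  71–90 → 20 bp
  91–170 → 80 bp
  171–177 then 1–22 → 7 + 22 = 29 bp
Sorted largest to smallest: 80, 37, 29, 20, 11 bp.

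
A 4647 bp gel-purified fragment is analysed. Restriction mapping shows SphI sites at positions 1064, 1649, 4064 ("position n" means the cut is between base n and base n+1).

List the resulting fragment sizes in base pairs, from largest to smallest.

Linear molecule, 3 cuts → 4 fragments:
  1064 − 0 = 1064 bp
  1649 − 1064 = 585 bp
  4064 − 1649 = 2415 bp
  4647 − 4064 = 583 bp
Sorted largest to smallest: 2415, 1064, 585, 583 bp.

2415, 1064, 585, 583 bp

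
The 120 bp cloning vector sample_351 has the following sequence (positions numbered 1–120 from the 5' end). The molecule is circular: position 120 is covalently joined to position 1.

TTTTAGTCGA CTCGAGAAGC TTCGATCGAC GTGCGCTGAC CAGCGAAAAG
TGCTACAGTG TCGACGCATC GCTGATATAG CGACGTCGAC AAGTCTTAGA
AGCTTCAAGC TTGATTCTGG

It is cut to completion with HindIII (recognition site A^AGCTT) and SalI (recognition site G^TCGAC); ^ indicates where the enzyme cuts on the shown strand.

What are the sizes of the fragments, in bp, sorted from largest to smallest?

HindIII sites (AAGCTT) start at positions 17, 100, 107.
HindIII cuts after the first base of each site, so after positions 17, 100, 107.
SalI sites (GTCGAC) start at positions 6, 60, 85.
SalI cuts after the first base of each site, so after positions 6, 60, 85.
Combined cut positions: 6, 17, 60, 85, 100, 107.
Circular molecule, 6 cuts → 6 fragments:
  7–17 → 11 bp
  18–60 → 43 bp
  61–85 → 25 bp
  86–100 → 15 bp
  101–107 → 7 bp
  108–120 then 1–6 → 13 + 6 = 19 bp
Sorted largest to smallest: 43, 25, 19, 15, 11, 7 bp.

43, 25, 19, 15, 11, 7 bp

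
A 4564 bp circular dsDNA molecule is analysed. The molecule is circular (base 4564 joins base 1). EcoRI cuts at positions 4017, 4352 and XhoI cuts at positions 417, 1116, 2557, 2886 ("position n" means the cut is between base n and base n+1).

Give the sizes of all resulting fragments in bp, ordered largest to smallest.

Combined cut positions (sorted): 417, 1116, 2557, 2886, 4017, 4352.
Circular molecule, 6 cuts → 6 fragments:
  1116 − 417 = 699 bp
  2557 − 1116 = 1441 bp
  2886 − 2557 = 329 bp
  4017 − 2886 = 1131 bp
  4352 − 4017 = 335 bp
  wrap: 4564 − 4352 + 417 = 629 bp
Sorted largest to smallest: 1441, 1131, 699, 629, 335, 329 bp.

1441, 1131, 699, 629, 335, 329 bp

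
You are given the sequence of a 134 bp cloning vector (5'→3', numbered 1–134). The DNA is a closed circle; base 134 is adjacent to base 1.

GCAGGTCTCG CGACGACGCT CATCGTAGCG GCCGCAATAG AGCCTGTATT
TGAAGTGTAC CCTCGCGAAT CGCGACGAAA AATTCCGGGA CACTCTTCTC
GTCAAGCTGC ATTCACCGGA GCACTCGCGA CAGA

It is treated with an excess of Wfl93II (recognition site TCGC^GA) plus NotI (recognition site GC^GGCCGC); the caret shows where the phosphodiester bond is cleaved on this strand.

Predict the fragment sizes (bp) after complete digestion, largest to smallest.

55, 37, 18, 17, 7 bp

Wfl93II sites (TCGCGA) start at positions 8, 63, 70, 125.
Wfl93II cuts after base 4 of each site, so after positions 11, 66, 73, 128.
The NotI site (GCGGCCGC) starts at position 28.
NotI cuts after base 2 of each site, so after position 29.
Combined cut positions: 11, 29, 66, 73, 128.
Circular molecule, 5 cuts → 5 fragments:
  12–29 → 18 bp
  30–66 → 37 bp
  67–73 → 7 bp
  74–128 → 55 bp
  129–134 then 1–11 → 6 + 11 = 17 bp
Sorted largest to smallest: 55, 37, 18, 17, 7 bp.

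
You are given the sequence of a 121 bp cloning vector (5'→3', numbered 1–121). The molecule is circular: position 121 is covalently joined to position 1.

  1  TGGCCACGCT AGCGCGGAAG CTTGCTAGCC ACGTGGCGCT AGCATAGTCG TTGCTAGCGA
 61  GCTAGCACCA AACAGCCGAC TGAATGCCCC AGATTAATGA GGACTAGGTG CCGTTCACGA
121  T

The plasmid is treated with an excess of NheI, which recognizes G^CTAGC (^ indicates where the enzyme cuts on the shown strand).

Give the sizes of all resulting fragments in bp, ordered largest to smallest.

NheI sites (GCTAGC) start at positions 8, 24, 38, 53, 61.
NheI cuts after the first base of each site, so after positions 8, 24, 38, 53, 61.
Circular molecule, 5 cuts → 5 fragments:
  9–24 → 16 bp
  25–38 → 14 bp
  39–53 → 15 bp
  54–61 → 8 bp
  62–121 then 1–8 → 60 + 8 = 68 bp
Sorted largest to smallest: 68, 16, 15, 14, 8 bp.

68, 16, 15, 14, 8 bp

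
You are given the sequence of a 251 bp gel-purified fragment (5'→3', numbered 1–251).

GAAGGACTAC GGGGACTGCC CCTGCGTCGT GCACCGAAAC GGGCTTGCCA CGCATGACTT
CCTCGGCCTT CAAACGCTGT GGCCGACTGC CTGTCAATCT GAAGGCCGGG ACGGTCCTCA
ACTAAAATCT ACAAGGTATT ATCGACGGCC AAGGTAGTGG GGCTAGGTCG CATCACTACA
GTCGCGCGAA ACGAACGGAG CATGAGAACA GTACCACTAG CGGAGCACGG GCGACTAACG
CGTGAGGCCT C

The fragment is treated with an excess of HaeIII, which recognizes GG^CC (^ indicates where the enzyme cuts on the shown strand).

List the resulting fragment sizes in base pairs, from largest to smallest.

HaeIII sites (GGCC) start at positions 65, 81, 104, 147, 246.
HaeIII cuts after base 2 of each site, so after positions 66, 82, 105, 148, 247.
Linear molecule, 5 cuts → 6 fragments:
  1–66 → 66 bp
  67–82 → 16 bp
  83–105 → 23 bp
  106–148 → 43 bp
  149–247 → 99 bp
  248–251 → 4 bp
Sorted largest to smallest: 99, 66, 43, 23, 16, 4 bp.

99, 66, 43, 23, 16, 4 bp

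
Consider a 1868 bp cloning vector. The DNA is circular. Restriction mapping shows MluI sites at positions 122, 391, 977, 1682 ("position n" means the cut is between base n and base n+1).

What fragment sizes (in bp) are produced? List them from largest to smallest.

Circular molecule, 4 cuts → 4 fragments:
  391 − 122 = 269 bp
  977 − 391 = 586 bp
  1682 − 977 = 705 bp
  wrap: 1868 − 1682 + 122 = 308 bp
Sorted largest to smallest: 705, 586, 308, 269 bp.

705, 586, 308, 269 bp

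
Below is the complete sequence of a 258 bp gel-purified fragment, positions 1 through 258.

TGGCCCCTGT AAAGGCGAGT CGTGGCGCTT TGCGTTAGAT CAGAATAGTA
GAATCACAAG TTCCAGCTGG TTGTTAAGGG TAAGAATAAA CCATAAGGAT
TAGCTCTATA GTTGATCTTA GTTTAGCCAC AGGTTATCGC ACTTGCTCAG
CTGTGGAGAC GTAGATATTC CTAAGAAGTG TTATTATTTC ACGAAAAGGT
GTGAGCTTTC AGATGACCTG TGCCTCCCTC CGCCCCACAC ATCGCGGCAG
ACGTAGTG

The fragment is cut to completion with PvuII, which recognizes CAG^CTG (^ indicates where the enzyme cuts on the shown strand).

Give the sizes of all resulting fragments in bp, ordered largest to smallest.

PvuII sites (CAGCTG) start at positions 64, 148.
PvuII cuts after base 3 of each site, so after positions 66, 150.
Linear molecule, 2 cuts → 3 fragments:
  1–66 → 66 bp
  67–150 → 84 bp
  151–258 → 108 bp
Sorted largest to smallest: 108, 84, 66 bp.

108, 84, 66 bp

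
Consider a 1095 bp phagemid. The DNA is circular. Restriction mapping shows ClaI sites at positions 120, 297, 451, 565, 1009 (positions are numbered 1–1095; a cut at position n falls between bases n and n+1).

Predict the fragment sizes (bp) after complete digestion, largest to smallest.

Circular molecule, 5 cuts → 5 fragments:
  297 − 120 = 177 bp
  451 − 297 = 154 bp
  565 − 451 = 114 bp
  1009 − 565 = 444 bp
  wrap: 1095 − 1009 + 120 = 206 bp
Sorted largest to smallest: 444, 206, 177, 154, 114 bp.

444, 206, 177, 154, 114 bp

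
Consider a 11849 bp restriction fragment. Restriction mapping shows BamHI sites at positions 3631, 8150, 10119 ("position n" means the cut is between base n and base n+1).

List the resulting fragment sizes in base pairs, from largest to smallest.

Linear molecule, 3 cuts → 4 fragments:
  3631 − 0 = 3631 bp
  8150 − 3631 = 4519 bp
  10119 − 8150 = 1969 bp
  11849 − 10119 = 1730 bp
Sorted largest to smallest: 4519, 3631, 1969, 1730 bp.

4519, 3631, 1969, 1730 bp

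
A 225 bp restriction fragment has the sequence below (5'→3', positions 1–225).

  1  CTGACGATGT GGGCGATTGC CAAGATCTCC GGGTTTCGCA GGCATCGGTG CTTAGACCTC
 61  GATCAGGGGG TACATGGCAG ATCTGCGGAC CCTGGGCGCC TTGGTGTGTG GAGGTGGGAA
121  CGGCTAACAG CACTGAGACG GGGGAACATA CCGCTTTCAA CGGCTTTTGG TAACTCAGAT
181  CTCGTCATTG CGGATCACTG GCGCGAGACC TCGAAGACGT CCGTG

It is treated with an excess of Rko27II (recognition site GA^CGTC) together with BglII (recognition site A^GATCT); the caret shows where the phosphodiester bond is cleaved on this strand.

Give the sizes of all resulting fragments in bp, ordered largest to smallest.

The Rko27II site (GACGTC) starts at position 216.
Rko27II cuts after base 2 of each site, so after position 217.
BglII sites (AGATCT) start at positions 23, 79, 177.
BglII cuts after the first base of each site, so after positions 23, 79, 177.
Combined cut positions: 23, 79, 177, 217.
Linear molecule, 4 cuts → 5 fragments:
  1–23 → 23 bp
  24–79 → 56 bp
  80–177 → 98 bp
  178–217 → 40 bp
  218–225 → 8 bp
Sorted largest to smallest: 98, 56, 40, 23, 8 bp.

98, 56, 40, 23, 8 bp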